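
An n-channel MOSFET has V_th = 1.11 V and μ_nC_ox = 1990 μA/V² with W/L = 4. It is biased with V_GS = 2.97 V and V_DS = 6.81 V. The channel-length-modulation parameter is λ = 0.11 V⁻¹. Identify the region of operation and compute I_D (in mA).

k_n = μ_nC_ox · (W/L) = 7.96 mA/V².
V_ov = V_GS − V_th = 2.97 − 1.11 = 1.86 V.
Since V_DS = 6.81 V ≥ V_ov = 1.86 V, the device is in saturation.
I_D = ½ k_n V_ov² (1 + λ V_DS) = 0.5 × 7.96 × 1.86² × (1 + 0.11 × 6.81) = 24.1 mA.

Saturation; I_D = 24.1 mA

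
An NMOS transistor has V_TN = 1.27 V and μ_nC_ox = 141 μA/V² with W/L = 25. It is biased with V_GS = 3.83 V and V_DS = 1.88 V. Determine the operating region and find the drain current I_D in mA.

k_n = μ_nC_ox · (W/L) = 3.525 mA/V².
V_ov = V_GS − V_TN = 3.83 − 1.27 = 2.56 V.
Since V_DS = 1.88 V < V_ov = 2.56 V, the device is in the triode region.
I_D = k_n [V_ov · V_DS − ½ V_DS²] = 3.525 × [2.56 × 1.88 − 0.5 × 1.88²] = 10.7 mA.

Triode; I_D = 10.7 mA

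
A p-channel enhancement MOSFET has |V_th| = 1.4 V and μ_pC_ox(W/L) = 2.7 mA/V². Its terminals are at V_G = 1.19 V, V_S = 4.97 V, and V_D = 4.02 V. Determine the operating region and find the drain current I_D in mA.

V_SG = V_S − V_G = 4.97 − 1.19 = 3.78 V; V_SD = V_S − V_D = 4.97 − 4.02 = 0.95 V.
V_ov = V_SG − |V_th| = 3.78 − 1.4 = 2.38 V.
Since V_SD = 0.95 V < V_ov = 2.38 V, the device is in the triode region.
I_D = k_p [V_ov · V_SD − ½ V_SD²] = 2.7 × [2.38 × 0.95 − 0.5 × 0.95²] = 4.89 mA.

Triode; I_D = 4.89 mA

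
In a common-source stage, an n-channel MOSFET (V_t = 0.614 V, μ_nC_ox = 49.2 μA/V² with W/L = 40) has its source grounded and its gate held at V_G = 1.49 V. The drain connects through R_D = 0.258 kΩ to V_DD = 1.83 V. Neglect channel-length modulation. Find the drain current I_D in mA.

V_GS = V_G = 1.49 V, so V_ov = 1.49 − 0.614 = 0.876 V.
k_n = μ_nC_ox · (W/L) = 1.968 mA/V².
Assume saturation: I_D = ½ k_n V_ov² = 0.5 × 1.968 × 0.876² = 0.755 mA, giving V_DS = V_DD − I_D R_D = 1.83 − 0.755 × 0.258 = 1.64 V.
V_DS = 1.64 V ≥ V_ov = 0.876 V, confirming saturation.

I_D = 0.755 mA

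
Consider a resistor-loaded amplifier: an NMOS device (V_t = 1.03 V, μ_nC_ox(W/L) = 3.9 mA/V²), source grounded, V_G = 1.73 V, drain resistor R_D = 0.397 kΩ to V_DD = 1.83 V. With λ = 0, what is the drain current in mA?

V_GS = V_G = 1.73 V, so V_ov = 1.73 − 1.03 = 0.7 V.
Assume saturation: I_D = ½ k_n V_ov² = 0.5 × 3.9 × 0.7² = 0.955 mA, giving V_DS = V_DD − I_D R_D = 1.83 − 0.955 × 0.397 = 1.45 V.
V_DS = 1.45 V ≥ V_ov = 0.7 V, confirming saturation.

I_D = 0.955 mA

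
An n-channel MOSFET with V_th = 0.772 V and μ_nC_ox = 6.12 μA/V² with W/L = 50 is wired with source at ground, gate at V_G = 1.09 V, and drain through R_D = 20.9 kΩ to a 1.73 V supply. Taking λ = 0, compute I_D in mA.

V_GS = V_G = 1.09 V, so V_ov = 1.09 − 0.772 = 0.318 V.
k_n = μ_nC_ox · (W/L) = 0.306 mA/V².
Assume saturation: I_D = ½ k_n V_ov² = 0.5 × 0.306 × 0.318² = 0.0155 mA, giving V_DS = V_DD − I_D R_D = 1.73 − 0.0155 × 20.9 = 1.41 V.
V_DS = 1.41 V ≥ V_ov = 0.318 V, confirming saturation.

I_D = 0.0155 mA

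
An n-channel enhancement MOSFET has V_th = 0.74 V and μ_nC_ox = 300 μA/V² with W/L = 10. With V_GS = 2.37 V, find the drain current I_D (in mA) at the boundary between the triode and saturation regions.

At the boundary V_DS = V_ov = V_GS − V_th = 2.37 − 0.74 = 1.63 V.
k_n = μ_nC_ox · (W/L) = 3 mA/V².
I_D = ½ k_n V_ov² = 0.5 × 3 × 1.63² = 3.99 mA.

I_D = 3.99 mA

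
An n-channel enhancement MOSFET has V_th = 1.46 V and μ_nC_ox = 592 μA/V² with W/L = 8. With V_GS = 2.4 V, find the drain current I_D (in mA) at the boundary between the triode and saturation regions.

At the boundary V_DS = V_ov = V_GS − V_th = 2.4 − 1.46 = 0.94 V.
k_n = μ_nC_ox · (W/L) = 4.736 mA/V².
I_D = ½ k_n V_ov² = 0.5 × 4.736 × 0.94² = 2.09 mA.

I_D = 2.09 mA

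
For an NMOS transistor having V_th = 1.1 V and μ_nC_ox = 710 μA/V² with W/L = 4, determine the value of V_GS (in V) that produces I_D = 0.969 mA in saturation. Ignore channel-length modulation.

k_n = μ_nC_ox · (W/L) = 2.84 mA/V².
In saturation I_D = ½ k_n (V_GS − V_th)², so V_GS − V_th = √(2 I_D / k_n) = √(2 × 0.969 / 2.84) = 0.826 V.
V_GS = 1.1 + 0.826 = 1.93 V.

V_GS = 1.93 V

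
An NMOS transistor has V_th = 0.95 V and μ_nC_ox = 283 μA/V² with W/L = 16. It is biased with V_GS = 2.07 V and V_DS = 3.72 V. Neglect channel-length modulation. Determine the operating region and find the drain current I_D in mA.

Saturation; I_D = 2.84 mA

k_n = μ_nC_ox · (W/L) = 4.528 mA/V².
V_ov = V_GS − V_th = 2.07 − 0.95 = 1.12 V.
Since V_DS = 3.72 V ≥ V_ov = 1.12 V, the device is in saturation.
I_D = ½ k_n V_ov² = 0.5 × 4.528 × 1.12² = 2.84 mA.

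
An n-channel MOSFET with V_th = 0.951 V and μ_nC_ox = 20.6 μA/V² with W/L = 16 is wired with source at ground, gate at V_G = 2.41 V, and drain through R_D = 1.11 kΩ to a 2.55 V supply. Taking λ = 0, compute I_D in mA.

V_GS = V_G = 2.41 V, so V_ov = 2.41 − 0.951 = 1.46 V.
k_n = μ_nC_ox · (W/L) = 0.3296 mA/V².
Assume saturation: I_D = ½ k_n V_ov² = 0.5 × 0.3296 × 1.46² = 0.351 mA, giving V_DS = V_DD − I_D R_D = 2.55 − 0.351 × 1.11 = 2.16 V.
V_DS = 2.16 V ≥ V_ov = 1.46 V, confirming saturation.

I_D = 0.351 mA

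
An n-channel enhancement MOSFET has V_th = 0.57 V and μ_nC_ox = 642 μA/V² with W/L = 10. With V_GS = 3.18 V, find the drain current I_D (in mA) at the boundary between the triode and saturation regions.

I_D = 21.9 mA

At the boundary V_DS = V_ov = V_GS − V_th = 3.18 − 0.57 = 2.61 V.
k_n = μ_nC_ox · (W/L) = 6.42 mA/V².
I_D = ½ k_n V_ov² = 0.5 × 6.42 × 2.61² = 21.9 mA.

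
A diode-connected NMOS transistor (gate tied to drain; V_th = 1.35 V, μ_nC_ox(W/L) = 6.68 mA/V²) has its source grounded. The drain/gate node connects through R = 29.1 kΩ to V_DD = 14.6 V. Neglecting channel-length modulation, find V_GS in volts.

V_GS = 1.71 V

With gate tied to drain, V_GS = V_DS ≥ V_GS − V_th, so the device is in saturation.
KCL at the drain: ½ k_n (V_GS − V_th)² = (V_DD − V_GS)/R.
Let x = V_GS − 1.35. Then 97.2 x² + x − 13.25 = 0, giving x = 0.364 V (positive root), so V_GS = 1.71 V.
I_D = (V_DD − V_GS)/R = (14.6 − 1.71) / 29.1 = 0.443 mA.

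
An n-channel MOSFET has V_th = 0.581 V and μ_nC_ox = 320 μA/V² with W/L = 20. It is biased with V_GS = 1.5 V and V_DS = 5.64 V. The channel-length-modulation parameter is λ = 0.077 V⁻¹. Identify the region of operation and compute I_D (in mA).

k_n = μ_nC_ox · (W/L) = 6.4 mA/V².
V_ov = V_GS − V_th = 1.5 − 0.581 = 0.919 V.
Since V_DS = 5.64 V ≥ V_ov = 0.919 V, the device is in saturation.
I_D = ½ k_n V_ov² (1 + λ V_DS) = 0.5 × 6.4 × 0.919² × (1 + 0.077 × 5.64) = 3.88 mA.

Saturation; I_D = 3.88 mA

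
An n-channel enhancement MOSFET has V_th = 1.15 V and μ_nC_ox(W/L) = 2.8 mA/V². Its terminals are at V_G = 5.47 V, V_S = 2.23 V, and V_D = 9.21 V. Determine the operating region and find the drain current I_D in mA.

V_GS = V_G − V_S = 5.47 − 2.23 = 3.24 V; V_DS = V_D − V_S = 9.21 − 2.23 = 6.98 V.
V_ov = V_GS − V_th = 3.24 − 1.15 = 2.09 V.
Since V_DS = 6.98 V ≥ V_ov = 2.09 V, the device is in saturation.
I_D = ½ k_n V_ov² = 0.5 × 2.8 × 2.09² = 6.12 mA.

Saturation; I_D = 6.12 mA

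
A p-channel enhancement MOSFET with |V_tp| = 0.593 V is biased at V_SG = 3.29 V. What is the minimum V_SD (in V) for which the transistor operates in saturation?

The boundary between triode and saturation is V_SD = V_SG − |V_tp| = V_ov.
V_ov = 3.29 − 0.593 = 2.7 V.

V_SD,sat = 2.70 V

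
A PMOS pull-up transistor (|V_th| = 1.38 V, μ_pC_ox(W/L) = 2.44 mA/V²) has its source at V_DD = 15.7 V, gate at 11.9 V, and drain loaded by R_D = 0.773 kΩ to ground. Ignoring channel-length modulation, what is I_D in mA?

I_D = 7.14 mA

V_SG = V_DD − V_G = 15.7 − 11.9 = 3.8 V, so V_ov = 3.8 − 1.38 = 2.42 V.
Assume saturation: I_D = ½ k_p V_ov² = 0.5 × 2.44 × 2.42² = 7.14 mA, giving V_SD = V_DD − I_D R_D = 15.7 − 7.14 × 0.773 = 10.2 V.
V_SD = 10.2 V ≥ V_ov = 2.42 V, confirming saturation.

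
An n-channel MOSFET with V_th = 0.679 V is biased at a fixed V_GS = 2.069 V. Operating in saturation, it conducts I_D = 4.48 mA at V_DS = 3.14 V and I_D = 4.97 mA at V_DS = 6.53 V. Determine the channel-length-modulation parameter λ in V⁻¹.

λ = 0.0359 V⁻¹

With V_GS fixed, I_D ∝ (1 + λ V_DS) in saturation, so I_D2/I_D1 = (1 + λ V_DS2)/(1 + λ V_DS1).
4.97/4.48 = 1.109 = (1 + 6.53 λ)/(1 + 3.14 λ).
Solving: λ (I_D1 V_DS2 − I_D2 V_DS1) = I_D2 − I_D1, so λ = (4.97 − 4.48) / (4.48 × 6.53 − 4.97 × 3.14) = 0.49 / 13.6 = 0.0359 V⁻¹.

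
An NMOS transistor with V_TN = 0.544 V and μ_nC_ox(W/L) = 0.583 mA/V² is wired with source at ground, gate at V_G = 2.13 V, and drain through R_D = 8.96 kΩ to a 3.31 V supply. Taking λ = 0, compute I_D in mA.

I_D = 0.325 mA

V_GS = V_G = 2.13 V, so V_ov = 2.13 − 0.544 = 1.59 V.
Assume saturation: I_D = ½ k_n V_ov² = 0.5 × 0.583 × 1.59² = 0.733 mA, giving V_DS = V_DD − I_D R_D = 3.31 − 0.733 × 8.96 = -3.26 V.
But -3.26 V < V_ov = 1.59 V, so the device is actually in triode.
In triode I_D = k_n[V_ov V_DS − ½ V_DS²] and I_D = (V_DD − V_DS)/R_D. Equating: 2.61 V_DS² − 9.285 V_DS + 3.31 = 0, giving V_DS = 0.402 V (the root below V_ov).
I_D = (3.31 − 0.402) / 8.96 = 0.325 mA.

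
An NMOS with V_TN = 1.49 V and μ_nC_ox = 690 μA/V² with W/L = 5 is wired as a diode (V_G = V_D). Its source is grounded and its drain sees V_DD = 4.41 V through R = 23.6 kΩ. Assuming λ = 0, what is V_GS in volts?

V_GS = 1.75 V

With gate tied to drain, V_GS = V_DS ≥ V_GS − V_TN, so the device is in saturation.
k_n = μ_nC_ox · (W/L) = 3.45 mA/V².
KCL at the drain: ½ k_n (V_GS − V_TN)² = (V_DD − V_GS)/R.
Let x = V_GS − 1.49. Then 40.7 x² + x − 2.92 = 0, giving x = 0.256 V (positive root), so V_GS = 1.75 V.
I_D = (V_DD − V_GS)/R = (4.41 − 1.75) / 23.6 = 0.113 mA.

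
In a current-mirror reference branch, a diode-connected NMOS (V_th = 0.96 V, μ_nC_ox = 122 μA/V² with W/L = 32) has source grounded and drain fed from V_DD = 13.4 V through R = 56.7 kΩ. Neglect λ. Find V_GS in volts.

With gate tied to drain, V_GS = V_DS ≥ V_GS − V_th, so the device is in saturation.
k_n = μ_nC_ox · (W/L) = 3.904 mA/V².
KCL at the drain: ½ k_n (V_GS − V_th)² = (V_DD − V_GS)/R.
Let x = V_GS − 0.96. Then 111 x² + x − 12.44 = 0, giving x = 0.331 V (positive root), so V_GS = 1.29 V.
I_D = (V_DD − V_GS)/R = (13.4 − 1.29) / 56.7 = 0.214 mA.

V_GS = 1.29 V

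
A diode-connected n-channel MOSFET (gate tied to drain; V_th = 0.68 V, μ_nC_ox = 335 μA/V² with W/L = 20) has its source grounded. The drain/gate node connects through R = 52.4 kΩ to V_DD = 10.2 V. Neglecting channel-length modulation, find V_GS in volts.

With gate tied to drain, V_GS = V_DS ≥ V_GS − V_th, so the device is in saturation.
k_n = μ_nC_ox · (W/L) = 6.7 mA/V².
KCL at the drain: ½ k_n (V_GS − V_th)² = (V_DD − V_GS)/R.
Let x = V_GS − 0.68. Then 176 x² + x − 9.52 = 0, giving x = 0.23 V (positive root), so V_GS = 0.91 V.
I_D = (V_DD − V_GS)/R = (10.2 − 0.91) / 52.4 = 0.177 mA.

V_GS = 0.910 V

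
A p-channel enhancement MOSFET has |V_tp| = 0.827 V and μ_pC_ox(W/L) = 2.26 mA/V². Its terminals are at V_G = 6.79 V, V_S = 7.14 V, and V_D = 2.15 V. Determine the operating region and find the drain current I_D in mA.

V_SG = V_S − V_G = 7.14 − 6.79 = 0.35 V; V_SD = V_S − V_D = 7.14 − 2.15 = 4.99 V.
V_SG = 0.35 V < |V_tp| = 0.827 V, so the transistor is in cutoff.

Cutoff; I_D = 0 mA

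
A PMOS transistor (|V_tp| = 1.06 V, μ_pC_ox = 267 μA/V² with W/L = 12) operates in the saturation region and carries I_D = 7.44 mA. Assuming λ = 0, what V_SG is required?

k_p = μ_pC_ox · (W/L) = 3.204 mA/V².
In saturation I_D = ½ k_p (V_SG − |V_tp|)², so V_SG − |V_tp| = √(2 I_D / k_p) = √(2 × 7.44 / 3.204) = 2.16 V.
V_SG = 1.06 + 2.16 = 3.22 V.

V_SG = 3.22 V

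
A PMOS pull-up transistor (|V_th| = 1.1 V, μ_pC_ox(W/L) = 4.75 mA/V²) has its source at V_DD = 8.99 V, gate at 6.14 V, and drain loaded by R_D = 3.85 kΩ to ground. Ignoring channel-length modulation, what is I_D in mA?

I_D = 2.26 mA

V_SG = V_DD − V_G = 8.99 − 6.14 = 2.85 V, so V_ov = 2.85 − 1.1 = 1.75 V.
Assume saturation: I_D = ½ k_p V_ov² = 0.5 × 4.75 × 1.75² = 7.27 mA, giving V_SD = V_DD − I_D R_D = 8.99 − 7.27 × 3.85 = -19 V.
But -19 V < V_ov = 1.75 V, so the device is actually in triode.
In triode I_D = k_p[V_ov V_SD − ½ V_SD²] and I_D = (V_DD − V_SD)/R_D. Equating: 9.14 V_SD² − 33 V_SD + 8.99 = 0, giving V_SD = 0.297 V (the root below V_ov).
I_D = (8.99 − 0.297) / 3.85 = 2.26 mA.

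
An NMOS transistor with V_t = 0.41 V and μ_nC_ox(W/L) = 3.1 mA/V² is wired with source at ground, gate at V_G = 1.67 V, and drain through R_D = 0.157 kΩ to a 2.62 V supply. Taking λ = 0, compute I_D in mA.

I_D = 2.46 mA

V_GS = V_G = 1.67 V, so V_ov = 1.67 − 0.41 = 1.26 V.
Assume saturation: I_D = ½ k_n V_ov² = 0.5 × 3.1 × 1.26² = 2.46 mA, giving V_DS = V_DD − I_D R_D = 2.62 − 2.46 × 0.157 = 2.23 V.
V_DS = 2.23 V ≥ V_ov = 1.26 V, confirming saturation.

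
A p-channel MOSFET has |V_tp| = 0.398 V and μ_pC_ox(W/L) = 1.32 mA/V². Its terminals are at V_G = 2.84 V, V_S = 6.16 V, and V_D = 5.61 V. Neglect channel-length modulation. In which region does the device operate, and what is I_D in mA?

V_SG = V_S − V_G = 6.16 − 2.84 = 3.32 V; V_SD = V_S − V_D = 6.16 − 5.61 = 0.55 V.
V_ov = V_SG − |V_tp| = 3.32 − 0.398 = 2.92 V.
Since V_SD = 0.55 V < V_ov = 2.92 V, the device is in the triode region.
I_D = k_p [V_ov · V_SD − ½ V_SD²] = 1.32 × [2.92 × 0.55 − 0.5 × 0.55²] = 1.92 mA.

Triode; I_D = 1.92 mA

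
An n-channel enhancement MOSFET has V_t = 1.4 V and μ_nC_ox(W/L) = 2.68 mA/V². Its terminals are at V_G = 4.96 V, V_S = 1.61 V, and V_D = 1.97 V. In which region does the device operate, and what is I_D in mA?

Triode; I_D = 1.71 mA

V_GS = V_G − V_S = 4.96 − 1.61 = 3.35 V; V_DS = V_D − V_S = 1.97 − 1.61 = 0.36 V.
V_ov = V_GS − V_t = 3.35 − 1.4 = 1.95 V.
Since V_DS = 0.36 V < V_ov = 1.95 V, the device is in the triode region.
I_D = k_n [V_ov · V_DS − ½ V_DS²] = 2.68 × [1.95 × 0.36 − 0.5 × 0.36²] = 1.71 mA.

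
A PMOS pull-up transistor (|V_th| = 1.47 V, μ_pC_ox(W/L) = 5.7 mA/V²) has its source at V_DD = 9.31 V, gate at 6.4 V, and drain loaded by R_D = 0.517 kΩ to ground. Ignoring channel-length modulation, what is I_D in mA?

I_D = 5.91 mA

V_SG = V_DD − V_G = 9.31 − 6.4 = 2.91 V, so V_ov = 2.91 − 1.47 = 1.44 V.
Assume saturation: I_D = ½ k_p V_ov² = 0.5 × 5.7 × 1.44² = 5.91 mA, giving V_SD = V_DD − I_D R_D = 9.31 − 5.91 × 0.517 = 6.25 V.
V_SD = 6.25 V ≥ V_ov = 1.44 V, confirming saturation.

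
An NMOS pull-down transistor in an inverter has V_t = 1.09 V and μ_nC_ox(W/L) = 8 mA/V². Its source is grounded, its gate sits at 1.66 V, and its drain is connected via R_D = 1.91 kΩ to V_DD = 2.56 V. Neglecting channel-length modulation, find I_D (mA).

V_GS = V_G = 1.66 V, so V_ov = 1.66 − 1.09 = 0.57 V.
Assume saturation: I_D = ½ k_n V_ov² = 0.5 × 8 × 0.57² = 1.3 mA, giving V_DS = V_DD − I_D R_D = 2.56 − 1.3 × 1.91 = 0.0778 V.
But 0.0778 V < V_ov = 0.57 V, so the device is actually in triode.
In triode I_D = k_n[V_ov V_DS − ½ V_DS²] and I_D = (V_DD − V_DS)/R_D. Equating: 7.64 V_DS² − 9.71 V_DS + 2.56 = 0, giving V_DS = 0.373 V (the root below V_ov).
I_D = (2.56 − 0.373) / 1.91 = 1.14 mA.

I_D = 1.14 mA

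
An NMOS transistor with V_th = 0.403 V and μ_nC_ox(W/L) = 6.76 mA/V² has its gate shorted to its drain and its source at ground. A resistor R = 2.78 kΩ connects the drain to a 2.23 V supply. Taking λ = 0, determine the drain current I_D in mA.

I_D = 0.517 mA

With gate tied to drain, V_GS = V_DS ≥ V_GS − V_th, so the device is in saturation.
KCL at the drain: ½ k_n (V_GS − V_th)² = (V_DD − V_GS)/R.
Let x = V_GS − 0.403. Then 9.4 x² + x − 1.827 = 0, giving x = 0.391 V (positive root), so V_GS = 0.794 V.
I_D = (V_DD − V_GS)/R = (2.23 − 0.794) / 2.78 = 0.517 mA.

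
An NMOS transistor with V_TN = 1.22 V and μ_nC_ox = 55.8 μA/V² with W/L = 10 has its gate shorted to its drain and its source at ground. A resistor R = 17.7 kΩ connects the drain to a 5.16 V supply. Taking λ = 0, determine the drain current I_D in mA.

With gate tied to drain, V_GS = V_DS ≥ V_GS − V_TN, so the device is in saturation.
k_n = μ_nC_ox · (W/L) = 0.558 mA/V².
KCL at the drain: ½ k_n (V_GS − V_TN)² = (V_DD − V_GS)/R.
Let x = V_GS − 1.22. Then 4.94 x² + x − 3.94 = 0, giving x = 0.798 V (positive root), so V_GS = 2.02 V.
I_D = (V_DD − V_GS)/R = (5.16 − 2.02) / 17.7 = 0.178 mA.

I_D = 0.178 mA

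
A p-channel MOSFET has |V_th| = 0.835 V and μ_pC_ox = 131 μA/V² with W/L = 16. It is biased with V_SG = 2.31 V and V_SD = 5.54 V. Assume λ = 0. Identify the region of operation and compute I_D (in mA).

Saturation; I_D = 2.28 mA

k_p = μ_pC_ox · (W/L) = 2.096 mA/V².
V_ov = V_SG − |V_th| = 2.31 − 0.835 = 1.48 V.
Since V_SD = 5.54 V ≥ V_ov = 1.48 V, the device is in saturation.
I_D = ½ k_p V_ov² = 0.5 × 2.096 × 1.48² = 2.28 mA.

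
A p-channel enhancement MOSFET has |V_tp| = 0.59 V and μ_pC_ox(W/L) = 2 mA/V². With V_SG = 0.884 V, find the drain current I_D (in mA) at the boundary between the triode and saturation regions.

I_D = 0.0864 mA

At the boundary V_SD = V_ov = V_SG − |V_tp| = 0.884 − 0.59 = 0.294 V.
I_D = ½ k_p V_ov² = 0.5 × 2 × 0.294² = 0.0864 mA.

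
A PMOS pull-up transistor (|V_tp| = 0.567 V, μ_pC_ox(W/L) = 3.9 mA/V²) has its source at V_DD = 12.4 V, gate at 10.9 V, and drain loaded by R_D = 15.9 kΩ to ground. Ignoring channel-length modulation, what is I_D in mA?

I_D = 0.765 mA

V_SG = V_DD − V_G = 12.4 − 10.9 = 1.5 V, so V_ov = 1.5 − 0.567 = 0.933 V.
Assume saturation: I_D = ½ k_p V_ov² = 0.5 × 3.9 × 0.933² = 1.7 mA, giving V_SD = V_DD − I_D R_D = 12.4 − 1.7 × 15.9 = -14.6 V.
But -14.6 V < V_ov = 0.933 V, so the device is actually in triode.
In triode I_D = k_p[V_ov V_SD − ½ V_SD²] and I_D = (V_DD − V_SD)/R_D. Equating: 31 V_SD² − 58.86 V_SD + 12.4 = 0, giving V_SD = 0.241 V (the root below V_ov).
I_D = (12.4 − 0.241) / 15.9 = 0.765 mA.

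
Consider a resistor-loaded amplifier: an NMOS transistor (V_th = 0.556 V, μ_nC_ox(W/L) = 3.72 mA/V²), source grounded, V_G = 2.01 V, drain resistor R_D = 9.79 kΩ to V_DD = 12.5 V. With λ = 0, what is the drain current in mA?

V_GS = V_G = 2.01 V, so V_ov = 2.01 − 0.556 = 1.45 V.
Assume saturation: I_D = ½ k_n V_ov² = 0.5 × 3.72 × 1.45² = 3.93 mA, giving V_DS = V_DD − I_D R_D = 12.5 − 3.93 × 9.79 = -26 V.
But -26 V < V_ov = 1.45 V, so the device is actually in triode.
In triode I_D = k_n[V_ov V_DS − ½ V_DS²] and I_D = (V_DD − V_DS)/R_D. Equating: 18.2 V_DS² − 53.95 V_DS + 12.5 = 0, giving V_DS = 0.253 V (the root below V_ov).
I_D = (12.5 − 0.253) / 9.79 = 1.25 mA.

I_D = 1.25 mA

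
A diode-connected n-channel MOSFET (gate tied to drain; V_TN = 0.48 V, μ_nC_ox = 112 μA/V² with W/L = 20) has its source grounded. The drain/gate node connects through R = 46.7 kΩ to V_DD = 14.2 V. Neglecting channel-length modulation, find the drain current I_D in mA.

I_D = 0.283 mA

With gate tied to drain, V_GS = V_DS ≥ V_GS − V_TN, so the device is in saturation.
k_n = μ_nC_ox · (W/L) = 2.24 mA/V².
KCL at the drain: ½ k_n (V_GS − V_TN)² = (V_DD − V_GS)/R.
Let x = V_GS − 0.48. Then 52.3 x² + x − 13.72 = 0, giving x = 0.503 V (positive root), so V_GS = 0.983 V.
I_D = (V_DD − V_GS)/R = (14.2 − 0.983) / 46.7 = 0.283 mA.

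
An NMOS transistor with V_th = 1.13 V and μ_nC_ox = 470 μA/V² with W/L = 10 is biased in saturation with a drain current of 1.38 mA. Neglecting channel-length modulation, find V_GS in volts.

k_n = μ_nC_ox · (W/L) = 4.7 mA/V².
In saturation I_D = ½ k_n (V_GS − V_th)², so V_GS − V_th = √(2 I_D / k_n) = √(2 × 1.38 / 4.7) = 0.766 V.
V_GS = 1.13 + 0.766 = 1.9 V.

V_GS = 1.90 V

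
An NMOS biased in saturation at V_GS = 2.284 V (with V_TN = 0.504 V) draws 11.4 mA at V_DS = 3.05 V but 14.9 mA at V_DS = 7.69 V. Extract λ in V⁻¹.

λ = 0.0829 V⁻¹

With V_GS fixed, I_D ∝ (1 + λ V_DS) in saturation, so I_D2/I_D1 = (1 + λ V_DS2)/(1 + λ V_DS1).
14.9/11.4 = 1.307 = (1 + 7.69 λ)/(1 + 3.05 λ).
Solving: λ (I_D1 V_DS2 − I_D2 V_DS1) = I_D2 − I_D1, so λ = (14.9 − 11.4) / (11.4 × 7.69 − 14.9 × 3.05) = 3.5 / 42.2 = 0.0829 V⁻¹.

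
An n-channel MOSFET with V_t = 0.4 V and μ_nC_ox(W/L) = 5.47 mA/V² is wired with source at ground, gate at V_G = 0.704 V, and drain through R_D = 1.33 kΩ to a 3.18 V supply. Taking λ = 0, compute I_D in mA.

I_D = 0.253 mA

V_GS = V_G = 0.704 V, so V_ov = 0.704 − 0.4 = 0.304 V.
Assume saturation: I_D = ½ k_n V_ov² = 0.5 × 5.47 × 0.304² = 0.253 mA, giving V_DS = V_DD − I_D R_D = 3.18 − 0.253 × 1.33 = 2.84 V.
V_DS = 2.84 V ≥ V_ov = 0.304 V, confirming saturation.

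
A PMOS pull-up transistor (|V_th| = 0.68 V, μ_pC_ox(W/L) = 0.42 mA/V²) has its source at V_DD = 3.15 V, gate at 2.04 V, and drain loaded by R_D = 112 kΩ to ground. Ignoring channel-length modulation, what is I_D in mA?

V_SG = V_DD − V_G = 3.15 − 2.04 = 1.11 V, so V_ov = 1.11 − 0.68 = 0.43 V.
Assume saturation: I_D = ½ k_p V_ov² = 0.5 × 0.42 × 0.43² = 0.0388 mA, giving V_SD = V_DD − I_D R_D = 3.15 − 0.0388 × 112 = -1.2 V.
But -1.2 V < V_ov = 0.43 V, so the device is actually in triode.
In triode I_D = k_p[V_ov V_SD − ½ V_SD²] and I_D = (V_DD − V_SD)/R_D. Equating: 23.5 V_SD² − 21.23 V_SD + 3.15 = 0, giving V_SD = 0.187 V (the root below V_ov).
I_D = (3.15 − 0.187) / 112 = 0.0265 mA.

I_D = 0.0265 mA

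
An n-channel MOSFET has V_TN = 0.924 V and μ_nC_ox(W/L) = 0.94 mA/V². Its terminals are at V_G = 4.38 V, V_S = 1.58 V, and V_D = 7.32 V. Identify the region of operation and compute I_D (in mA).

Saturation; I_D = 1.65 mA

V_GS = V_G − V_S = 4.38 − 1.58 = 2.8 V; V_DS = V_D − V_S = 7.32 − 1.58 = 5.74 V.
V_ov = V_GS − V_TN = 2.8 − 0.924 = 1.88 V.
Since V_DS = 5.74 V ≥ V_ov = 1.88 V, the device is in saturation.
I_D = ½ k_n V_ov² = 0.5 × 0.94 × 1.88² = 1.65 mA.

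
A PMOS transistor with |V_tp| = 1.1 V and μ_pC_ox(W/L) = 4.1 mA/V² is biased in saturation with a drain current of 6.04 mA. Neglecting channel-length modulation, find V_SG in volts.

In saturation I_D = ½ k_p (V_SG − |V_tp|)², so V_SG − |V_tp| = √(2 I_D / k_p) = √(2 × 6.04 / 4.1) = 1.72 V.
V_SG = 1.1 + 1.72 = 2.82 V.

V_SG = 2.82 V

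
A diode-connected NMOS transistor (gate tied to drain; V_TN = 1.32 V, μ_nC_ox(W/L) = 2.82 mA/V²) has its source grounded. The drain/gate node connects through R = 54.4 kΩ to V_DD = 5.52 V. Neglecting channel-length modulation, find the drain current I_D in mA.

With gate tied to drain, V_GS = V_DS ≥ V_GS − V_TN, so the device is in saturation.
KCL at the drain: ½ k_n (V_GS − V_TN)² = (V_DD − V_GS)/R.
Let x = V_GS − 1.32. Then 76.7 x² + x − 4.2 = 0, giving x = 0.228 V (positive root), so V_GS = 1.55 V.
I_D = (V_DD − V_GS)/R = (5.52 − 1.55) / 54.4 = 0.073 mA.

I_D = 0.0730 mA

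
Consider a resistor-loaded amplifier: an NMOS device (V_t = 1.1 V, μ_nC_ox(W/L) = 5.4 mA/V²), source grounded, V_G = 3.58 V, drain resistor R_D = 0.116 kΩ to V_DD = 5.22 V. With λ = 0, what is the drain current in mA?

I_D = 16.6 mA

V_GS = V_G = 3.58 V, so V_ov = 3.58 − 1.1 = 2.48 V.
Assume saturation: I_D = ½ k_n V_ov² = 0.5 × 5.4 × 2.48² = 16.6 mA, giving V_DS = V_DD − I_D R_D = 5.22 − 16.6 × 0.116 = 3.29 V.
V_DS = 3.29 V ≥ V_ov = 2.48 V, confirming saturation.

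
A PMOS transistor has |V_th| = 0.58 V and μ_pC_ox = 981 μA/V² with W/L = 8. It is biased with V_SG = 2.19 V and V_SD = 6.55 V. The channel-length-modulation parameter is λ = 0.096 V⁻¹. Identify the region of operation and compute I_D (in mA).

k_p = μ_pC_ox · (W/L) = 7.848 mA/V².
V_ov = V_SG − |V_th| = 2.19 − 0.58 = 1.61 V.
Since V_SD = 6.55 V ≥ V_ov = 1.61 V, the device is in saturation.
I_D = ½ k_p V_ov² (1 + λ V_SD) = 0.5 × 7.848 × 1.61² × (1 + 0.096 × 6.55) = 16.6 mA.

Saturation; I_D = 16.6 mA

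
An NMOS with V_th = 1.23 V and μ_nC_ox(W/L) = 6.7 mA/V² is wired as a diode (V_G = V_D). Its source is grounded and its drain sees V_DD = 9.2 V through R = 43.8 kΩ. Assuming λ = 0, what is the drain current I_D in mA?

I_D = 0.177 mA

With gate tied to drain, V_GS = V_DS ≥ V_GS − V_th, so the device is in saturation.
KCL at the drain: ½ k_n (V_GS − V_th)² = (V_DD − V_GS)/R.
Let x = V_GS − 1.23. Then 147 x² + x − 7.97 = 0, giving x = 0.23 V (positive root), so V_GS = 1.46 V.
I_D = (V_DD − V_GS)/R = (9.2 − 1.46) / 43.8 = 0.177 mA.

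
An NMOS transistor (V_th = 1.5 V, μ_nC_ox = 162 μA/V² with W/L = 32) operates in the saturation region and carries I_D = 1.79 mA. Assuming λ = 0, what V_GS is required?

k_n = μ_nC_ox · (W/L) = 5.184 mA/V².
In saturation I_D = ½ k_n (V_GS − V_th)², so V_GS − V_th = √(2 I_D / k_n) = √(2 × 1.79 / 5.184) = 0.831 V.
V_GS = 1.5 + 0.831 = 2.33 V.

V_GS = 2.33 V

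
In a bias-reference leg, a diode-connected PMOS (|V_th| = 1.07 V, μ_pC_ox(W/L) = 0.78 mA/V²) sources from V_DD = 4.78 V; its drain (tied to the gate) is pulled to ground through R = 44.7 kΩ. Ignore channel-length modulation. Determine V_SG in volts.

V_SG = 1.50 V

With gate tied to drain, V_SG = V_SD ≥ V_SG − |V_th|, so the device is in saturation.
KCL at the drain: ½ k_p (V_SG − |V_th|)² = (V_DD − V_SG)/R.
Let x = V_SG − 1.07. Then 17.4 x² + x − 3.71 = 0, giving x = 0.434 V (positive root), so V_SG = 1.5 V.
I_D = (V_DD − V_SG)/R = (4.78 − 1.5) / 44.7 = 0.0733 mA.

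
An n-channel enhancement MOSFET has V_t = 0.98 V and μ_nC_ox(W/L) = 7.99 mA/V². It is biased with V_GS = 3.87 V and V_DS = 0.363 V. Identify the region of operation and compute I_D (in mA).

V_ov = V_GS − V_t = 3.87 − 0.98 = 2.89 V.
Since V_DS = 0.363 V < V_ov = 2.89 V, the device is in the triode region.
I_D = k_n [V_ov · V_DS − ½ V_DS²] = 7.99 × [2.89 × 0.363 − 0.5 × 0.363²] = 7.86 mA.

Triode; I_D = 7.86 mA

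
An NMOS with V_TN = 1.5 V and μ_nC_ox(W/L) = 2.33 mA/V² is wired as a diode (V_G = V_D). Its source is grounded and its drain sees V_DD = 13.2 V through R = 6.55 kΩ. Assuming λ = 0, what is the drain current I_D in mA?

With gate tied to drain, V_GS = V_DS ≥ V_GS − V_TN, so the device is in saturation.
KCL at the drain: ½ k_n (V_GS − V_TN)² = (V_DD − V_GS)/R.
Let x = V_GS − 1.5. Then 7.63 x² + x − 11.7 = 0, giving x = 1.17 V (positive root), so V_GS = 2.67 V.
I_D = (V_DD − V_GS)/R = (13.2 − 2.67) / 6.55 = 1.61 mA.

I_D = 1.61 mA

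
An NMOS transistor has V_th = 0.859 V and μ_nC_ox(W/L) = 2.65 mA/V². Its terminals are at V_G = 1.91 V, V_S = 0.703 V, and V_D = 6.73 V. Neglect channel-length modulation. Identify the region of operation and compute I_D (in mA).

V_GS = V_G − V_S = 1.91 − 0.703 = 1.21 V; V_DS = V_D − V_S = 6.73 − 0.703 = 6.03 V.
V_ov = V_GS − V_th = 1.21 − 0.859 = 0.348 V.
Since V_DS = 6.03 V ≥ V_ov = 0.348 V, the device is in saturation.
I_D = ½ k_n V_ov² = 0.5 × 2.65 × 0.348² = 0.16 mA.

Saturation; I_D = 0.160 mA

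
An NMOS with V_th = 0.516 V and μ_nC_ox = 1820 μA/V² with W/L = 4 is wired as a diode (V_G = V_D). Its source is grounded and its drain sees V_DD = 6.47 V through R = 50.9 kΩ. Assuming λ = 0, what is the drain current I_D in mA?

I_D = 0.114 mA

With gate tied to drain, V_GS = V_DS ≥ V_GS − V_th, so the device is in saturation.
k_n = μ_nC_ox · (W/L) = 7.28 mA/V².
KCL at the drain: ½ k_n (V_GS − V_th)² = (V_DD − V_GS)/R.
Let x = V_GS − 0.516. Then 185 x² + x − 5.954 = 0, giving x = 0.177 V (positive root), so V_GS = 0.693 V.
I_D = (V_DD − V_GS)/R = (6.47 − 0.693) / 50.9 = 0.114 mA.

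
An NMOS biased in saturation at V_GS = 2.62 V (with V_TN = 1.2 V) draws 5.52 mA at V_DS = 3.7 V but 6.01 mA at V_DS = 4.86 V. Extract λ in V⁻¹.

With V_GS fixed, I_D ∝ (1 + λ V_DS) in saturation, so I_D2/I_D1 = (1 + λ V_DS2)/(1 + λ V_DS1).
6.01/5.52 = 1.089 = (1 + 4.86 λ)/(1 + 3.7 λ).
Solving: λ (I_D1 V_DS2 − I_D2 V_DS1) = I_D2 − I_D1, so λ = (6.01 − 5.52) / (5.52 × 4.86 − 6.01 × 3.7) = 0.49 / 4.59 = 0.107 V⁻¹.

λ = 0.107 V⁻¹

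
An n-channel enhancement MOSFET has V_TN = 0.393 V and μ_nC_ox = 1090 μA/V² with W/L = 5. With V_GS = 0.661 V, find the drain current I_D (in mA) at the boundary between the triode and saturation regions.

I_D = 0.196 mA

At the boundary V_DS = V_ov = V_GS − V_TN = 0.661 − 0.393 = 0.268 V.
k_n = μ_nC_ox · (W/L) = 5.45 mA/V².
I_D = ½ k_n V_ov² = 0.5 × 5.45 × 0.268² = 0.196 mA.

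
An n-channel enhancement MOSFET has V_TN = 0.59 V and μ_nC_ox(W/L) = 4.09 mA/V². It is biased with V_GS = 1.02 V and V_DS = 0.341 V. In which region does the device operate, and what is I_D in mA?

V_ov = V_GS − V_TN = 1.02 − 0.59 = 0.43 V.
Since V_DS = 0.341 V < V_ov = 0.43 V, the device is in the triode region.
I_D = k_n [V_ov · V_DS − ½ V_DS²] = 4.09 × [0.43 × 0.341 − 0.5 × 0.341²] = 0.362 mA.

Triode; I_D = 0.362 mA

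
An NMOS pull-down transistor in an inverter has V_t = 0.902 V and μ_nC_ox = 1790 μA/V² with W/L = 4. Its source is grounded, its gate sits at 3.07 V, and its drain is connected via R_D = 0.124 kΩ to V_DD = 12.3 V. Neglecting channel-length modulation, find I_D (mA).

V_GS = V_G = 3.07 V, so V_ov = 3.07 − 0.902 = 2.17 V.
k_n = μ_nC_ox · (W/L) = 7.16 mA/V².
Assume saturation: I_D = ½ k_n V_ov² = 0.5 × 7.16 × 2.17² = 16.8 mA, giving V_DS = V_DD − I_D R_D = 12.3 − 16.8 × 0.124 = 10.2 V.
V_DS = 10.2 V ≥ V_ov = 2.17 V, confirming saturation.

I_D = 16.8 mA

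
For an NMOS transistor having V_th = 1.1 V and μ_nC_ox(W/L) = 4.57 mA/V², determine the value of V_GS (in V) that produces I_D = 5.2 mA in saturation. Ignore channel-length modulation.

V_GS = 2.61 V

In saturation I_D = ½ k_n (V_GS − V_th)², so V_GS − V_th = √(2 I_D / k_n) = √(2 × 5.2 / 4.57) = 1.51 V.
V_GS = 1.1 + 1.51 = 2.61 V.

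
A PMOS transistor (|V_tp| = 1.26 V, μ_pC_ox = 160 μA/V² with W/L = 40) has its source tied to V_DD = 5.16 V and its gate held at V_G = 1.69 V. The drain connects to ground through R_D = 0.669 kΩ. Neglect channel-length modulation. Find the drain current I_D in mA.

V_SG = V_DD − V_G = 5.16 − 1.69 = 3.47 V, so V_ov = 3.47 − 1.26 = 2.21 V.
k_p = μ_pC_ox · (W/L) = 6.4 mA/V².
Assume saturation: I_D = ½ k_p V_ov² = 0.5 × 6.4 × 2.21² = 15.6 mA, giving V_SD = V_DD − I_D R_D = 5.16 − 15.6 × 0.669 = -5.3 V.
But -5.3 V < V_ov = 2.21 V, so the device is actually in triode.
In triode I_D = k_p[V_ov V_SD − ½ V_SD²] and I_D = (V_DD − V_SD)/R_D. Equating: 2.14 V_SD² − 10.46 V_SD + 5.16 = 0, giving V_SD = 0.557 V (the root below V_ov).
I_D = (5.16 − 0.557) / 0.669 = 6.88 mA.

I_D = 6.88 mA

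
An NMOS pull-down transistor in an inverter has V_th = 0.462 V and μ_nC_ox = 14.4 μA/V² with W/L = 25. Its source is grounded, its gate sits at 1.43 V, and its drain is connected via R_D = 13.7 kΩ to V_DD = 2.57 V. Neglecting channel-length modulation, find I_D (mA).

V_GS = V_G = 1.43 V, so V_ov = 1.43 − 0.462 = 0.968 V.
k_n = μ_nC_ox · (W/L) = 0.36 mA/V².
Assume saturation: I_D = ½ k_n V_ov² = 0.5 × 0.36 × 0.968² = 0.169 mA, giving V_DS = V_DD − I_D R_D = 2.57 − 0.169 × 13.7 = 0.259 V.
But 0.259 V < V_ov = 0.968 V, so the device is actually in triode.
In triode I_D = k_n[V_ov V_DS − ½ V_DS²] and I_D = (V_DD − V_DS)/R_D. Equating: 2.47 V_DS² − 5.774 V_DS + 2.57 = 0, giving V_DS = 0.598 V (the root below V_ov).
I_D = (2.57 − 0.598) / 13.7 = 0.144 mA.

I_D = 0.144 mA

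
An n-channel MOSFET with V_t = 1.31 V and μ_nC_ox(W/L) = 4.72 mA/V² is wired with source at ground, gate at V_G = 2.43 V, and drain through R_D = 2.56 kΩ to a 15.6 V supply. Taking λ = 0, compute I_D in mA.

I_D = 2.96 mA

V_GS = V_G = 2.43 V, so V_ov = 2.43 − 1.31 = 1.12 V.
Assume saturation: I_D = ½ k_n V_ov² = 0.5 × 4.72 × 1.12² = 2.96 mA, giving V_DS = V_DD − I_D R_D = 15.6 − 2.96 × 2.56 = 8.02 V.
V_DS = 8.02 V ≥ V_ov = 1.12 V, confirming saturation.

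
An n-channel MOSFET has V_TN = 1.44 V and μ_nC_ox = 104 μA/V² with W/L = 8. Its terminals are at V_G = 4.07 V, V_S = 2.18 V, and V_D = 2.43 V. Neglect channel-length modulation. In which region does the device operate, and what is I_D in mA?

Triode; I_D = 0.0676 mA

V_GS = V_G − V_S = 4.07 − 2.18 = 1.89 V; V_DS = V_D − V_S = 2.43 − 2.18 = 0.25 V.
k_n = μ_nC_ox · (W/L) = 0.832 mA/V².
V_ov = V_GS − V_TN = 1.89 − 1.44 = 0.45 V.
Since V_DS = 0.25 V < V_ov = 0.45 V, the device is in the triode region.
I_D = k_n [V_ov · V_DS − ½ V_DS²] = 0.832 × [0.45 × 0.25 − 0.5 × 0.25²] = 0.0676 mA.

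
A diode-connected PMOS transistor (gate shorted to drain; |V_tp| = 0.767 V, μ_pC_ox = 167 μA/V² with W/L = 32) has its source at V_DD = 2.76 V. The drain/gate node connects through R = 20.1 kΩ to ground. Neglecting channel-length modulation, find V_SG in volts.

With gate tied to drain, V_SG = V_SD ≥ V_SG − |V_tp|, so the device is in saturation.
k_p = μ_pC_ox · (W/L) = 5.344 mA/V².
KCL at the drain: ½ k_p (V_SG − |V_tp|)² = (V_DD − V_SG)/R.
Let x = V_SG − 0.767. Then 53.7 x² + x − 1.993 = 0, giving x = 0.184 V (positive root), so V_SG = 0.951 V.
I_D = (V_DD − V_SG)/R = (2.76 − 0.951) / 20.1 = 0.09 mA.

V_SG = 0.951 V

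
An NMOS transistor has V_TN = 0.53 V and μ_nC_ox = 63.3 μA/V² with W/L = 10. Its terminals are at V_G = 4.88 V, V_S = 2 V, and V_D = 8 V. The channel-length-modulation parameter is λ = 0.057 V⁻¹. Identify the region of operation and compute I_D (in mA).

Saturation; I_D = 2.35 mA

V_GS = V_G − V_S = 4.88 − 2 = 2.88 V; V_DS = V_D − V_S = 8 − 2 = 6 V.
k_n = μ_nC_ox · (W/L) = 0.633 mA/V².
V_ov = V_GS − V_TN = 2.88 − 0.53 = 2.35 V.
Since V_DS = 6 V ≥ V_ov = 2.35 V, the device is in saturation.
I_D = ½ k_n V_ov² (1 + λ V_DS) = 0.5 × 0.633 × 2.35² × (1 + 0.057 × 6) = 2.35 mA.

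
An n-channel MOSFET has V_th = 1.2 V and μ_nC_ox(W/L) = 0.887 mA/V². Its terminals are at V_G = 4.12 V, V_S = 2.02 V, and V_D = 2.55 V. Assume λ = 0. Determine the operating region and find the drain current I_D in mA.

V_GS = V_G − V_S = 4.12 − 2.02 = 2.1 V; V_DS = V_D − V_S = 2.55 − 2.02 = 0.53 V.
V_ov = V_GS − V_th = 2.1 − 1.2 = 0.9 V.
Since V_DS = 0.53 V < V_ov = 0.9 V, the device is in the triode region.
I_D = k_n [V_ov · V_DS − ½ V_DS²] = 0.887 × [0.9 × 0.53 − 0.5 × 0.53²] = 0.299 mA.

Triode; I_D = 0.299 mA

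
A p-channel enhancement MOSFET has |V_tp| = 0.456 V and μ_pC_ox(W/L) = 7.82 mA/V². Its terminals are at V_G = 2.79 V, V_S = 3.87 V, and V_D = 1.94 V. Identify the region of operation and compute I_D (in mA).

V_SG = V_S − V_G = 3.87 − 2.79 = 1.08 V; V_SD = V_S − V_D = 3.87 − 1.94 = 1.93 V.
V_ov = V_SG − |V_tp| = 1.08 − 0.456 = 0.624 V.
Since V_SD = 1.93 V ≥ V_ov = 0.624 V, the device is in saturation.
I_D = ½ k_p V_ov² = 0.5 × 7.82 × 0.624² = 1.52 mA.

Saturation; I_D = 1.52 mA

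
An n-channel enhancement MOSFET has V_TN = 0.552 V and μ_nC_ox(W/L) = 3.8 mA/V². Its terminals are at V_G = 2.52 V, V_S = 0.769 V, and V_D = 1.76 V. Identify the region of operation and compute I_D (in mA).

Triode; I_D = 2.65 mA

V_GS = V_G − V_S = 2.52 − 0.769 = 1.75 V; V_DS = V_D − V_S = 1.76 − 0.769 = 0.991 V.
V_ov = V_GS − V_TN = 1.75 − 0.552 = 1.2 V.
Since V_DS = 0.991 V < V_ov = 1.2 V, the device is in the triode region.
I_D = k_n [V_ov · V_DS − ½ V_DS²] = 3.8 × [1.2 × 0.991 − 0.5 × 0.991²] = 2.65 mA.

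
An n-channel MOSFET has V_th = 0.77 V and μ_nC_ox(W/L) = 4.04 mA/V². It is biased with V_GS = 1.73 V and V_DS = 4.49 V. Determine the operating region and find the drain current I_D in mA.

Saturation; I_D = 1.86 mA

V_ov = V_GS − V_th = 1.73 − 0.77 = 0.96 V.
Since V_DS = 4.49 V ≥ V_ov = 0.96 V, the device is in saturation.
I_D = ½ k_n V_ov² = 0.5 × 4.04 × 0.96² = 1.86 mA.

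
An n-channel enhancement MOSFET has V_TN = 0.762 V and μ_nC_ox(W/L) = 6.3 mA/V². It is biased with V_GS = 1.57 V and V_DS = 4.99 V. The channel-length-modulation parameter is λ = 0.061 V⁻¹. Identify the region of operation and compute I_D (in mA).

Saturation; I_D = 2.68 mA

V_ov = V_GS − V_TN = 1.57 − 0.762 = 0.808 V.
Since V_DS = 4.99 V ≥ V_ov = 0.808 V, the device is in saturation.
I_D = ½ k_n V_ov² (1 + λ V_DS) = 0.5 × 6.3 × 0.808² × (1 + 0.061 × 4.99) = 2.68 mA.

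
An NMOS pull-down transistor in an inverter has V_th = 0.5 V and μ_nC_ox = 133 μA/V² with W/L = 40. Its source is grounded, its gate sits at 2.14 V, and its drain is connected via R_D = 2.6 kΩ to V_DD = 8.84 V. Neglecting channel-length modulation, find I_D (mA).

V_GS = V_G = 2.14 V, so V_ov = 2.14 − 0.5 = 1.64 V.
k_n = μ_nC_ox · (W/L) = 5.32 mA/V².
Assume saturation: I_D = ½ k_n V_ov² = 0.5 × 5.32 × 1.64² = 7.15 mA, giving V_DS = V_DD − I_D R_D = 8.84 − 7.15 × 2.6 = -9.76 V.
But -9.76 V < V_ov = 1.64 V, so the device is actually in triode.
In triode I_D = k_n[V_ov V_DS − ½ V_DS²] and I_D = (V_DD − V_DS)/R_D. Equating: 6.92 V_DS² − 23.68 V_DS + 8.84 = 0, giving V_DS = 0.426 V (the root below V_ov).
I_D = (8.84 − 0.426) / 2.6 = 3.24 mA.

I_D = 3.24 mA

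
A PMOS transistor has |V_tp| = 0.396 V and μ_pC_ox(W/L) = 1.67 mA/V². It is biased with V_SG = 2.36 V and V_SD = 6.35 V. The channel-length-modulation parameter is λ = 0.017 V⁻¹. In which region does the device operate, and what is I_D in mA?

V_ov = V_SG − |V_tp| = 2.36 − 0.396 = 1.96 V.
Since V_SD = 6.35 V ≥ V_ov = 1.96 V, the device is in saturation.
I_D = ½ k_p V_ov² (1 + λ V_SD) = 0.5 × 1.67 × 1.96² × (1 + 0.017 × 6.35) = 3.57 mA.

Saturation; I_D = 3.57 mA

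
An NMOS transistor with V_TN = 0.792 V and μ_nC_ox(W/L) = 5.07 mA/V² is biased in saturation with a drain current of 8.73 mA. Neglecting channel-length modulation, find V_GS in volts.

In saturation I_D = ½ k_n (V_GS − V_TN)², so V_GS − V_TN = √(2 I_D / k_n) = √(2 × 8.73 / 5.07) = 1.86 V.
V_GS = 0.792 + 1.86 = 2.65 V.

V_GS = 2.65 V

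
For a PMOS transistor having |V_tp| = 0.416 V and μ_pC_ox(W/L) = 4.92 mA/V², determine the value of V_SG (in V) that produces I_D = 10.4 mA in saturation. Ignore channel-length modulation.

In saturation I_D = ½ k_p (V_SG − |V_tp|)², so V_SG − |V_tp| = √(2 I_D / k_p) = √(2 × 10.4 / 4.92) = 2.06 V.
V_SG = 0.416 + 2.06 = 2.47 V.

V_SG = 2.47 V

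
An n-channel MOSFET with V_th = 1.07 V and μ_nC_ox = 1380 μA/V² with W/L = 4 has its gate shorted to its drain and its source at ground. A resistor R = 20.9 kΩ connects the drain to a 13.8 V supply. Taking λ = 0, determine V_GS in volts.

V_GS = 1.53 V

With gate tied to drain, V_GS = V_DS ≥ V_GS − V_th, so the device is in saturation.
k_n = μ_nC_ox · (W/L) = 5.52 mA/V².
KCL at the drain: ½ k_n (V_GS − V_th)² = (V_DD − V_GS)/R.
Let x = V_GS − 1.07. Then 57.7 x² + x − 12.73 = 0, giving x = 0.461 V (positive root), so V_GS = 1.53 V.
I_D = (V_DD − V_GS)/R = (13.8 − 1.53) / 20.9 = 0.587 mA.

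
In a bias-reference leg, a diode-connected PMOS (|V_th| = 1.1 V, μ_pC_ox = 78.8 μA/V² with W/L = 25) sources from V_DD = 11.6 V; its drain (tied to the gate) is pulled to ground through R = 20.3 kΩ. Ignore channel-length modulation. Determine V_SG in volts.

With gate tied to drain, V_SG = V_SD ≥ V_SG − |V_th|, so the device is in saturation.
k_p = μ_pC_ox · (W/L) = 1.97 mA/V².
KCL at the drain: ½ k_p (V_SG − |V_th|)² = (V_DD − V_SG)/R.
Let x = V_SG − 1.1. Then 20 x² + x − 10.5 = 0, giving x = 0.7 V (positive root), so V_SG = 1.8 V.
I_D = (V_DD − V_SG)/R = (11.6 − 1.8) / 20.3 = 0.483 mA.

V_SG = 1.80 V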